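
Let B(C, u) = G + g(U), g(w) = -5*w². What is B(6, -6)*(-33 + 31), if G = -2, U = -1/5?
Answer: 22/5 ≈ 4.4000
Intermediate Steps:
U = -⅕ (U = -1*⅕ = -⅕ ≈ -0.20000)
B(C, u) = -11/5 (B(C, u) = -2 - 5*(-⅕)² = -2 - 5*1/25 = -2 - ⅕ = -11/5)
B(6, -6)*(-33 + 31) = -11*(-33 + 31)/5 = -11/5*(-2) = 22/5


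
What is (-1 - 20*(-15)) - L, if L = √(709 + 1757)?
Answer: 299 - 3*√274 ≈ 249.34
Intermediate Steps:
L = 3*√274 (L = √2466 = 3*√274 ≈ 49.659)
(-1 - 20*(-15)) - L = (-1 - 20*(-15)) - 3*√274 = (-1 + 300) - 3*√274 = 299 - 3*√274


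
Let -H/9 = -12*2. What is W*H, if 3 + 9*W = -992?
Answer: -23880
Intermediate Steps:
W = -995/9 (W = -⅓ + (⅑)*(-992) = -⅓ - 992/9 = -995/9 ≈ -110.56)
H = 216 (H = -(-108)*2 = -9*(-24) = 216)
W*H = -995/9*216 = -23880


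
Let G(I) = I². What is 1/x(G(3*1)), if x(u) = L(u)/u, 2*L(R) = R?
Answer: 2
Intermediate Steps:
L(R) = R/2
x(u) = ½ (x(u) = (u/2)/u = ½)
1/x(G(3*1)) = 1/(½) = 2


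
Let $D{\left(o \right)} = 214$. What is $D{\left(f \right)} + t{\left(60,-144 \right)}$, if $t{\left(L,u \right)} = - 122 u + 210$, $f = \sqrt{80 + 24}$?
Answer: $17992$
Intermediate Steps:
$f = 2 \sqrt{26}$ ($f = \sqrt{104} = 2 \sqrt{26} \approx 10.198$)
$t{\left(L,u \right)} = 210 - 122 u$
$D{\left(f \right)} + t{\left(60,-144 \right)} = 214 + \left(210 - -17568\right) = 214 + \left(210 + 17568\right) = 214 + 17778 = 17992$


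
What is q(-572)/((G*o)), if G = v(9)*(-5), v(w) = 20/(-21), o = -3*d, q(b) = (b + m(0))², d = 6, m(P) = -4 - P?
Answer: -96768/25 ≈ -3870.7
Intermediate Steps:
q(b) = (-4 + b)² (q(b) = (b + (-4 - 1*0))² = (b + (-4 + 0))² = (b - 4)² = (-4 + b)²)
o = -18 (o = -3*6 = -18)
v(w) = -20/21 (v(w) = 20*(-1/21) = -20/21)
G = 100/21 (G = -20/21*(-5) = 100/21 ≈ 4.7619)
q(-572)/((G*o)) = (-4 - 572)²/(((100/21)*(-18))) = (-576)²/(-600/7) = 331776*(-7/600) = -96768/25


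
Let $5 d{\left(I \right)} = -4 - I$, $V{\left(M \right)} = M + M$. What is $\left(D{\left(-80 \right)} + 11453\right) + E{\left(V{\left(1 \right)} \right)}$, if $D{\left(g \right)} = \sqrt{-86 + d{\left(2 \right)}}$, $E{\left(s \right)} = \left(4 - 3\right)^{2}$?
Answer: $11454 + \frac{2 i \sqrt{545}}{5} \approx 11454.0 + 9.3381 i$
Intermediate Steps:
$V{\left(M \right)} = 2 M$
$d{\left(I \right)} = - \frac{4}{5} - \frac{I}{5}$ ($d{\left(I \right)} = \frac{-4 - I}{5} = - \frac{4}{5} - \frac{I}{5}$)
$E{\left(s \right)} = 1$ ($E{\left(s \right)} = 1^{2} = 1$)
$D{\left(g \right)} = \frac{2 i \sqrt{545}}{5}$ ($D{\left(g \right)} = \sqrt{-86 - \frac{6}{5}} = \sqrt{- \frac{436}{5}} = \frac{2 i \sqrt{545}}{5}$)
$\left(D{\left(-80 \right)} + 11453\right) + E{\left(V{\left(1 \right)} \right)} = \left(\frac{2 i \sqrt{545}}{5} + 11453\right) + 1 = \left(11453 + \frac{2 i \sqrt{545}}{5}\right) + 1 = 11454 + \frac{2 i \sqrt{545}}{5}$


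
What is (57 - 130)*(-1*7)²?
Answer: -3577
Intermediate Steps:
(57 - 130)*(-1*7)² = -73*(-7)² = -73*49 = -3577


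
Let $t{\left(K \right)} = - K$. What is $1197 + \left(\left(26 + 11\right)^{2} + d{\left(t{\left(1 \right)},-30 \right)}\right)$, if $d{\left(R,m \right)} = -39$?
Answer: $2527$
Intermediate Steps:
$1197 + \left(\left(26 + 11\right)^{2} + d{\left(t{\left(1 \right)},-30 \right)}\right) = 1197 - \left(39 - \left(26 + 11\right)^{2}\right) = 1197 - \left(39 - 37^{2}\right) = 1197 + \left(1369 - 39\right) = 1197 + 1330 = 2527$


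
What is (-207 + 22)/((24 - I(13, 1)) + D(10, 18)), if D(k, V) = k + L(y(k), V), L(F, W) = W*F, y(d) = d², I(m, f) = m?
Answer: -185/1821 ≈ -0.10159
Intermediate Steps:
L(F, W) = F*W
D(k, V) = k + V*k² (D(k, V) = k + k²*V = k + V*k²)
(-207 + 22)/((24 - I(13, 1)) + D(10, 18)) = (-207 + 22)/((24 - 1*13) + 10*(1 + 18*10)) = -185/((24 - 13) + 10*(1 + 180)) = -185/(11 + 10*181) = -185/(11 + 1810) = -185/1821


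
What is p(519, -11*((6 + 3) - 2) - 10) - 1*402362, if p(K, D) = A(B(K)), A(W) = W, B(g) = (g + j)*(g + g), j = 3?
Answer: 139474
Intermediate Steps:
B(g) = 2*g*(3 + g) (B(g) = (g + 3)*(g + g) = (3 + g)*(2*g) = 2*g*(3 + g))
p(K, D) = 2*K*(3 + K)
p(519, -11*((6 + 3) - 2) - 10) - 1*402362 = 2*519*(3 + 519) - 1*402362 = 2*519*522 - 402362 = 541836 - 402362 = 139474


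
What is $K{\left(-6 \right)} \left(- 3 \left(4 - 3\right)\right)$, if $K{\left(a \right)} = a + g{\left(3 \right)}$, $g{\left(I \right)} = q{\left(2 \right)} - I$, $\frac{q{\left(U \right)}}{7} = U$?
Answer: $-15$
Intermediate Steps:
$q{\left(U \right)} = 7 U$
$g{\left(I \right)} = 14 - I$ ($g{\left(I \right)} = 7 \cdot 2 - I = 14 - I$)
$K{\left(a \right)} = 11 + a$ ($K{\left(a \right)} = a + \left(14 - 3\right) = a + 11 = 11 + a$)
$K{\left(-6 \right)} \left(- 3 \left(4 - 3\right)\right) = \left(11 - 6\right) \left(- 3 \left(4 - 3\right)\right) = 5 \left(\left(-3\right) 1\right) = 5 \left(-3\right) = -15$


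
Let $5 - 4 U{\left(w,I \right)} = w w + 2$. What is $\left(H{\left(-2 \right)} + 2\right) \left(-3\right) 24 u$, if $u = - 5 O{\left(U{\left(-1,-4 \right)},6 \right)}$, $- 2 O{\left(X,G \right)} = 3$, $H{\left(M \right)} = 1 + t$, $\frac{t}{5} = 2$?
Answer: $-7020$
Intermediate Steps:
$U{\left(w,I \right)} = \frac{3}{4} - \frac{w^{2}}{4}$ ($U{\left(w,I \right)} = \frac{5}{4} - \frac{w w + 2}{4} = \frac{5}{4} - \frac{w^{2} + 2}{4} = \frac{5}{4} - \frac{2 + w^{2}}{4} = \frac{5}{4} - \left(\frac{1}{2} + \frac{w^{2}}{4}\right) = \frac{3}{4} - \frac{w^{2}}{4}$)
$t = 10$ ($t = 5 \cdot 2 = 10$)
$H{\left(M \right)} = 11$ ($H{\left(M \right)} = 1 + 10 = 11$)
$O{\left(X,G \right)} = - \frac{3}{2}$ ($O{\left(X,G \right)} = \left(- \frac{1}{2}\right) 3 = - \frac{3}{2}$)
$u = \frac{15}{2}$ ($u = \left(-5\right) \left(- \frac{3}{2}\right) = \frac{15}{2} \approx 7.5$)
$\left(H{\left(-2 \right)} + 2\right) \left(-3\right) 24 u = \left(11 + 2\right) \left(-3\right) 24 \cdot \frac{15}{2} = 13 \left(-3\right) 24 \cdot \frac{15}{2} = \left(-39\right) 24 \cdot \frac{15}{2} = \left(-936\right) \frac{15}{2} = -7020$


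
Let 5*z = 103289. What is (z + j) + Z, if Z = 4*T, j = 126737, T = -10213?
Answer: 532714/5 ≈ 1.0654e+5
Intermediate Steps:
z = 103289/5 (z = (1/5)*103289 = 103289/5 ≈ 20658.)
Z = -40852 (Z = 4*(-10213) = -40852)
(z + j) + Z = (103289/5 + 126737) - 40852 = 736974/5 - 40852 = 532714/5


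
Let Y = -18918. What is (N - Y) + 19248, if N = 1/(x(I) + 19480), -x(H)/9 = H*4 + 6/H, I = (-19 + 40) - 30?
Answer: 756068461/19810 ≈ 38166.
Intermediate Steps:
I = -9 (I = 21 - 30 = -9)
x(H) = -54/H - 36*H (x(H) = -9*(H*4 + 6/H) = -9*(4*H + 6/H) = -54/H - 36*H)
N = 1/19810 (N = 1/((-54/(-9) - 36*(-9)) + 19480) = 1/((-54*(-1/9) + 324) + 19480) = 1/((6 + 324) + 19480) = 1/(330 + 19480) = 1/19810 ≈ 5.0480e-5)
(N - Y) + 19248 = (1/19810 - 1*(-18918)) + 19248 = (1/19810 + 18918) + 19248 = 374765581/19810 + 19248 = 756068461/19810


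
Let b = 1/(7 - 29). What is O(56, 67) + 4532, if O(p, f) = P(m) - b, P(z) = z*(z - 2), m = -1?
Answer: 99771/22 ≈ 4535.0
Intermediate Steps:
P(z) = z*(-2 + z)
b = -1/22 (b = 1/(-22) = -1/22 ≈ -0.045455)
O(p, f) = 67/22 (O(p, f) = -(-2 - 1) - 1*(-1/22) = -1*(-3) + 1/22 = 3 + 1/22 = 67/22)
O(56, 67) + 4532 = 67/22 + 4532 = 99771/22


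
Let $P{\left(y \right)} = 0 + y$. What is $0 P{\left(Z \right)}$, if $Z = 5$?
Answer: $0$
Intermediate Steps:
$P{\left(y \right)} = y$
$0 P{\left(Z \right)} = 0 \cdot 5 = 0$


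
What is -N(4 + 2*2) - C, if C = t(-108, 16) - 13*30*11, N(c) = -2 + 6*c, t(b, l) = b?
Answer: 4352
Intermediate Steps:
C = -4398 (C = -108 - 13*30*11 = -108 - 390*11 = -108 - 4290 = -4398)
-N(4 + 2*2) - C = -(-2 + 6*(4 + 2*2)) - 1*(-4398) = -(-2 + 6*(4 + 4)) + 4398 = -(-2 + 6*8) + 4398 = -(-2 + 48) + 4398 = -1*46 + 4398 = -46 + 4398 = 4352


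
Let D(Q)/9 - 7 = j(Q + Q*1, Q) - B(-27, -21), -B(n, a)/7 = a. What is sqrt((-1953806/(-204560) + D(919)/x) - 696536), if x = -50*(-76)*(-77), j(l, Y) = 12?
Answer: I*sqrt(3898950391253073010162)/74817820 ≈ 834.58*I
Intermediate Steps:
B(n, a) = -7*a
D(Q) = -1152 (D(Q) = 63 + 9*(12 - (-7)*(-21)) = 63 + 9*(12 - 1*147) = 63 + 9*(12 - 147) = 63 + 9*(-135) = 63 - 1215 = -1152)
x = -292600 (x = 3800*(-77) = -292600)
sqrt((-1953806/(-204560) + D(919)/x) - 696536) = sqrt((-1953806/(-204560) - 1152/(-292600)) - 696536) = sqrt((-1953806*(-1/204560) - 1152*(-1/292600)) - 696536) = sqrt((976903/102280 + 144/36575) - 696536) = sqrt(7148991109/748178200 - 696536) = sqrt(-521125901724091/748178200) = I*sqrt(3898950391253073010162)/74817820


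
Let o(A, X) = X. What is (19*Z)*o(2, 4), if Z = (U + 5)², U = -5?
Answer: 0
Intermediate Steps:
Z = 0 (Z = (-5 + 5)² = 0² = 0)
(19*Z)*o(2, 4) = (19*0)*4 = 0*4 = 0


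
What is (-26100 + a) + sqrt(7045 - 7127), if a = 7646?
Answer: -18454 + I*sqrt(82) ≈ -18454.0 + 9.0554*I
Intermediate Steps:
(-26100 + a) + sqrt(7045 - 7127) = (-26100 + 7646) + sqrt(7045 - 7127) = -18454 + sqrt(-82) = -18454 + I*sqrt(82)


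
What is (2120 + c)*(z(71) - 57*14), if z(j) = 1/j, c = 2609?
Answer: -267930953/71 ≈ -3.7737e+6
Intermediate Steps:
(2120 + c)*(z(71) - 57*14) = (2120 + 2609)*(1/71 - 57*14) = 4729*(1/71 - 798) = 4729*(-56657/71) = -267930953/71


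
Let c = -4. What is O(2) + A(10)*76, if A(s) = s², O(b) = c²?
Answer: 7616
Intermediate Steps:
O(b) = 16 (O(b) = (-4)² = 16)
O(2) + A(10)*76 = 16 + 10²*76 = 16 + 100*76 = 16 + 7600 = 7616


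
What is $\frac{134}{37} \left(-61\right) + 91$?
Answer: $- \frac{4807}{37} \approx -129.92$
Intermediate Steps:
$\frac{134}{37} \left(-61\right) + 91 = - \frac{8174}{37} + 91 = - \frac{4807}{37}$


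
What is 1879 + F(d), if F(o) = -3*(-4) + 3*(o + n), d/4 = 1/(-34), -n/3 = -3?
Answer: 32600/17 ≈ 1917.6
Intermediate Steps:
n = 9 (n = -3*(-3) = 9)
d = -2/17 (d = 4/(-34) = 4*(-1/34) = -2/17 ≈ -0.11765)
F(o) = 39 + 3*o (F(o) = -3*(-4) + 3*(o + 9) = 12 + 3*(9 + o) = 12 + (27 + 3*o) = 39 + 3*o)
1879 + F(d) = 1879 + (39 + 3*(-2/17)) = 1879 + (39 - 6/17) = 1879 + 657/17 = 32600/17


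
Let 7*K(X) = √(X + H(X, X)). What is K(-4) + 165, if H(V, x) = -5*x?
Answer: 1159/7 ≈ 165.57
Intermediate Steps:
K(X) = 2*√(-X)/7 (K(X) = √(X - 5*X)/7 = √(-4*X)/7 = (2*√(-X))/7 = 2*√(-X)/7)
K(-4) + 165 = 2*√(-1*(-4))/7 + 165 = 2*√4/7 + 165 = (2/7)*2 + 165 = 4/7 + 165 = 1159/7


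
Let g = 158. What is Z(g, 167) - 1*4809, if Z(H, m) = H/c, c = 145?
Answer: -697147/145 ≈ -4807.9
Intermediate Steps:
Z(H, m) = H/145
Z(g, 167) - 1*4809 = (1/145)*158 - 1*4809 = 158/145 - 4809 = -697147/145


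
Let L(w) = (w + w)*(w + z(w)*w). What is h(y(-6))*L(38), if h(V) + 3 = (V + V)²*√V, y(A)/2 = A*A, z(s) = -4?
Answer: 25992 - 1077940224*√2 ≈ -1.5244e+9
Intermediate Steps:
y(A) = 2*A² (y(A) = 2*(A*A) = 2*A²)
L(w) = -6*w² (L(w) = (w + w)*(w - 4*w) = (2*w)*(-3*w) = -6*w²)
h(V) = -3 + 4*V^(5/2) (h(V) = -3 + (V + V)²*√V = -3 + (2*V)²*√V = -3 + (4*V²)*√V = -3 + 4*V^(5/2))
h(y(-6))*L(38) = (-3 + 4*(2*(-6)²)^(5/2))*(-6*38²) = (-3 + 4*(2*36)^(5/2))*(-6*1444) = (-3 + 4*72^(5/2))*(-8664) = (-3 + 4*(31104*√2))*(-8664) = (-3 + 124416*√2)*(-8664) = 25992 - 1077940224*√2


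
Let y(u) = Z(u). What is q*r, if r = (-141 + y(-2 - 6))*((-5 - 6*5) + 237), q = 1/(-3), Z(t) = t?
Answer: 30098/3 ≈ 10033.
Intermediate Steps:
y(u) = u
q = -⅓ ≈ -0.33333
r = -30098 (r = (-141 + (-2 - 6))*((-5 - 6*5) + 237) = (-141 - 8)*((-5 - 30) + 237) = -149*(-35 + 237) = -149*202 = -30098)
q*r = -⅓*(-30098) = 30098/3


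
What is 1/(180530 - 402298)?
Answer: -1/221768 ≈ -4.5092e-6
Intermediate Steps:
1/(180530 - 402298) = 1/(-221768) = -1/221768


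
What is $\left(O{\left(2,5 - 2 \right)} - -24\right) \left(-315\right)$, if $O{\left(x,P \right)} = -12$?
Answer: $-3780$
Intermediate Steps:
$\left(O{\left(2,5 - 2 \right)} - -24\right) \left(-315\right) = \left(-12 - -24\right) \left(-315\right) = \left(-12 + 24\right) \left(-315\right) = 12 \left(-315\right) = -3780$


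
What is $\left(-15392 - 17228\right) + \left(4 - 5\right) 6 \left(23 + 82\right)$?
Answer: $-33250$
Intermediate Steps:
$\left(-15392 - 17228\right) + \left(4 - 5\right) 6 \left(23 + 82\right) = -32620 + \left(-1\right) 6 \cdot 105 = -32620 - 630 = -33250$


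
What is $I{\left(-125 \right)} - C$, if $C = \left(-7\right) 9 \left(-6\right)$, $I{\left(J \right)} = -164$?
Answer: $-542$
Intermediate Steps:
$C = 378$ ($C = \left(-63\right) \left(-6\right) = 378$)
$I{\left(-125 \right)} - C = -164 - 378 = -542$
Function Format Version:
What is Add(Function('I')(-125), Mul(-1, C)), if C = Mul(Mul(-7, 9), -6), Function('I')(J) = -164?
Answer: -542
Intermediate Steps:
C = 378 (C = Mul(-63, -6) = 378)
Add(Function('I')(-125), Mul(-1, C)) = Add(-164, Mul(-1, 378)) = Add(-164, -378) = -542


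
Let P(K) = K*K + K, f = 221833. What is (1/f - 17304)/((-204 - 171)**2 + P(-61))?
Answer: -3838598231/32007174405 ≈ -0.11993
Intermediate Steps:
P(K) = K + K**2 (P(K) = K**2 + K = K + K**2)
(1/f - 17304)/((-204 - 171)**2 + P(-61)) = (1/221833 - 17304)/((-204 - 171)**2 - 61*(1 - 61)) = (1/221833 - 17304)/((-375)**2 - 61*(-60)) = -3838598231/(221833*(140625 + 3660)) = -3838598231/221833/144285 = -3838598231/221833*1/144285 = -3838598231/32007174405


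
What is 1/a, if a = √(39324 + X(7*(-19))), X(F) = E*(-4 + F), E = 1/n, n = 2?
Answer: √157022/78511 ≈ 0.0050472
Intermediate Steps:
E = ½ (E = 1/2 = ½ ≈ 0.50000)
X(F) = -2 + F/2 (X(F) = (-4 + F)/2 = -2 + F/2)
a = √157022/2 (a = √(39324 + (-2 + (7*(-19))/2)) = √(39324 + (-2 + (½)*(-133))) = √(39324 + (-2 - 133/2)) = √(39324 - 137/2) = √(78511/2) = √157022/2 ≈ 198.13)
1/a = 1/(√157022/2) = √157022/78511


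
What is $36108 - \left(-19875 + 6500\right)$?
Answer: $49483$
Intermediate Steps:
$36108 - \left(-19875 + 6500\right) = 36108 - -13375 = 36108 + 13375 = 49483$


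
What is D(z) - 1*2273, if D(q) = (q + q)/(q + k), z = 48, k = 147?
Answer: -147713/65 ≈ -2272.5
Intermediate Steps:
D(q) = 2*q/(147 + q) (D(q) = (q + q)/(q + 147) = (2*q)/(147 + q) = 2*q/(147 + q))
D(z) - 1*2273 = 2*48/(147 + 48) - 1*2273 = 2*48/195 - 2273 = 2*48*(1/195) - 2273 = 32/65 - 2273 = -147713/65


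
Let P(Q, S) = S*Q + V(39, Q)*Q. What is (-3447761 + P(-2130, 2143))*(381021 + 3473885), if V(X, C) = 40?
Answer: -31215297935206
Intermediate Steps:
P(Q, S) = 40*Q + Q*S (P(Q, S) = S*Q + 40*Q = Q*S + 40*Q = 40*Q + Q*S)
(-3447761 + P(-2130, 2143))*(381021 + 3473885) = (-3447761 - 2130*(40 + 2143))*(381021 + 3473885) = (-3447761 - 2130*2183)*3854906 = (-3447761 - 4649790)*3854906 = -8097551*3854906 = -31215297935206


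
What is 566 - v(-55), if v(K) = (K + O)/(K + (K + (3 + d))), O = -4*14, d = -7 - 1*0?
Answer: 21471/38 ≈ 565.03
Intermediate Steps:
d = -7 (d = -7 + 0 = -7)
O = -56
v(K) = (-56 + K)/(-4 + 2*K) (v(K) = (K - 56)/(K + (K + (3 - 7))) = (-56 + K)/(K + (K - 4)) = (-56 + K)/(K + (-4 + K)) = (-56 + K)/(-4 + 2*K))
566 - v(-55) = 566 - (-56 - 55)/(2*(-2 - 55)) = 566 - (-111)/(2*(-57)) = 566 - (-1)*(-111)/(2*57) = 566 - 1*37/38 = 566 - 37/38 = 21471/38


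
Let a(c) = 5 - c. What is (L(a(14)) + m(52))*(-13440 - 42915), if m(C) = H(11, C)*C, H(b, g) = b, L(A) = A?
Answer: -31727865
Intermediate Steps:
m(C) = 11*C
(L(a(14)) + m(52))*(-13440 - 42915) = ((5 - 1*14) + 11*52)*(-13440 - 42915) = ((5 - 14) + 572)*(-56355) = (-9 + 572)*(-56355) = 563*(-56355) = -31727865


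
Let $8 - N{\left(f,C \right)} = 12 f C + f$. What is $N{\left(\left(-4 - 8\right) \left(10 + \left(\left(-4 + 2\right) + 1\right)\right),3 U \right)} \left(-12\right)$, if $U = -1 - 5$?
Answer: $278544$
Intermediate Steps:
$U = -6$
$N{\left(f,C \right)} = 8 - f - 12 C f$ ($N{\left(f,C \right)} = 8 - \left(12 f C + f\right) = 8 - \left(12 C f + f\right) = 8 - \left(f + 12 C f\right) = 8 - f - 12 C f$)
$N{\left(\left(-4 - 8\right) \left(10 + \left(\left(-4 + 2\right) + 1\right)\right),3 U \right)} \left(-12\right) = \left(8 - \left(-4 - 8\right) \left(10 + \left(\left(-4 + 2\right) + 1\right)\right) - 12 \cdot 3 \left(-6\right) \left(-4 - 8\right) \left(10 + \left(\left(-4 + 2\right) + 1\right)\right)\right) \left(-12\right) = \left(8 - - 12 \left(10 + \left(-2 + 1\right)\right) - - 216 \left(- 12 \left(10 + \left(-2 + 1\right)\right)\right)\right) \left(-12\right) = \left(8 - - 12 \left(10 - 1\right) - - 216 \left(- 12 \left(10 - 1\right)\right)\right) \left(-12\right) = \left(8 - \left(-12\right) 9 - - 216 \left(\left(-12\right) 9\right)\right) \left(-12\right) = \left(8 - -108 - \left(-216\right) \left(-108\right)\right) \left(-12\right) = \left(8 + 108 - 23328\right) \left(-12\right) = \left(-23212\right) \left(-12\right) = 278544$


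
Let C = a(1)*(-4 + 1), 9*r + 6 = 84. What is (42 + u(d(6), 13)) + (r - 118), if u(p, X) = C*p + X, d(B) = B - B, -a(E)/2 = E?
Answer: -163/3 ≈ -54.333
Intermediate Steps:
a(E) = -2*E
d(B) = 0
r = 26/3 (r = -⅔ + (⅑)*84 = -⅔ + 28/3 = 26/3 ≈ 8.6667)
C = 6 (C = (-2*1)*(-4 + 1) = -2*(-3) = 6)
u(p, X) = X + 6*p (u(p, X) = 6*p + X = X + 6*p)
(42 + u(d(6), 13)) + (r - 118) = (42 + (13 + 6*0)) + (26/3 - 118) = (42 + (13 + 0)) - 328/3 = (42 + 13) - 328/3 = 55 - 328/3 = -163/3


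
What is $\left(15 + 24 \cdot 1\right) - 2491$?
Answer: $-2452$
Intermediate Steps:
$\left(15 + 24 \cdot 1\right) - 2491 = \left(15 + 24\right) - 2491 = 39 - 2491 = -2452$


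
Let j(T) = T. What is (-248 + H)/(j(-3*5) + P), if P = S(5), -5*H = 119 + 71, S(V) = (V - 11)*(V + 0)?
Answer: 286/45 ≈ 6.3556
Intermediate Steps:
S(V) = V*(-11 + V) (S(V) = (-11 + V)*V = V*(-11 + V))
H = -38 (H = -(119 + 71)/5 = -1/5*190 = -38)
P = -30 (P = 5*(-11 + 5) = 5*(-6) = -30)
(-248 + H)/(j(-3*5) + P) = (-248 - 38)/(-3*5 - 30) = -286/(-15 - 30) = -286/(-45) = -286*(-1/45) = 286/45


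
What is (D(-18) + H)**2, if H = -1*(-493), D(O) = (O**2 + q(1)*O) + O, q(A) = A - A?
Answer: 638401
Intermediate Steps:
q(A) = 0
D(O) = O + O**2 (D(O) = (O**2 + 0*O) + O = (O**2 + 0) + O = O**2 + O = O + O**2)
H = 493
(D(-18) + H)**2 = (-18*(1 - 18) + 493)**2 = (-18*(-17) + 493)**2 = (306 + 493)**2 = 799**2 = 638401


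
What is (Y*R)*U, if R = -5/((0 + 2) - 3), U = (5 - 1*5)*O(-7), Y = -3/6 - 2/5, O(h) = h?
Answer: 0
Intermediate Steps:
Y = -9/10 (Y = -3*1/6 - 2*1/5 = -1/2 - 2/5 = -9/10 ≈ -0.90000)
U = 0 (U = (5 - 1*5)*(-7) = (5 - 5)*(-7) = 0*(-7) = 0)
R = 5 (R = -5/(2 - 3) = -5/(-1) = -5*(-1) = 5)
(Y*R)*U = -9/10*5*0 = -9/2*0 = 0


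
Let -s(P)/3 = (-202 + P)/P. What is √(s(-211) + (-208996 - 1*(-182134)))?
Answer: I*√1196184531/211 ≈ 163.91*I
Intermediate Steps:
s(P) = -3*(-202 + P)/P
√(s(-211) + (-208996 - 1*(-182134))) = √((-3 + 606/(-211)) + (-208996 - 1*(-182134))) = √((-3 + 606*(-1/211)) + (-208996 + 182134)) = √((-3 - 606/211) - 26862) = √(-1239/211 - 26862) = √(-5669121/211) = I*√1196184531/211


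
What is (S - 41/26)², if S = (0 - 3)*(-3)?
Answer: 37249/676 ≈ 55.102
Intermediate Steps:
S = 9 (S = -3*(-3) = 9)
(S - 41/26)² = (9 - 41/26)² = (193/26)² = 37249/676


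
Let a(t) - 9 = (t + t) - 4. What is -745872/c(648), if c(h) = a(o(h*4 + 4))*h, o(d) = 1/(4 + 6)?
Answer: -77695/351 ≈ -221.35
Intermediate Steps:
o(d) = ⅒ (o(d) = 1/10 = ⅒)
a(t) = 5 + 2*t (a(t) = 9 + ((t + t) - 4) = 9 + (2*t - 4) = 9 + (-4 + 2*t) = 5 + 2*t)
c(h) = 26*h/5 (c(h) = (5 + 2*(⅒))*h = (5 + ⅕)*h = 26*h/5)
-745872/c(648) = -745872/((26/5)*648) = -745872/16848/5 = -745872*5/16848 = -77695/351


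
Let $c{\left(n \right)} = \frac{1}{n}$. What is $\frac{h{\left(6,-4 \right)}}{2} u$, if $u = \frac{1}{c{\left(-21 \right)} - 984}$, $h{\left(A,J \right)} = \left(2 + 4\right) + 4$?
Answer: $- \frac{21}{4133} \approx -0.0050811$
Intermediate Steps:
$h{\left(A,J \right)} = 10$ ($h{\left(A,J \right)} = 6 + 4 = 10$)
$u = - \frac{21}{20665}$ ($u = \frac{1}{\frac{1}{-21} - 984} = \frac{1}{- \frac{1}{21} - 984} = \frac{1}{- \frac{20665}{21}} = - \frac{21}{20665} \approx -0.0010162$)
$\frac{h{\left(6,-4 \right)}}{2} u = \frac{10}{2} \left(- \frac{21}{20665}\right) = 10 \cdot \frac{1}{2} \left(- \frac{21}{20665}\right) = 5 \left(- \frac{21}{20665}\right) = - \frac{21}{4133}$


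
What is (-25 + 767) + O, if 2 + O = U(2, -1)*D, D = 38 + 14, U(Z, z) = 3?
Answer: 896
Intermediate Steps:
D = 52
O = 154 (O = -2 + 3*52 = -2 + 156 = 154)
(-25 + 767) + O = (-25 + 767) + 154 = 742 + 154 = 896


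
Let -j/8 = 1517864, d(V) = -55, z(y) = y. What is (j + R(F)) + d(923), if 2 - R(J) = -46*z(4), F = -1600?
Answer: -12142781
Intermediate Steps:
R(J) = 186 (R(J) = 2 - (-46)*4 = 2 - 1*(-184) = 2 + 184 = 186)
j = -12142912 (j = -8*1517864 = -12142912)
(j + R(F)) + d(923) = (-12142912 + 186) - 55 = -12142726 - 55 = -12142781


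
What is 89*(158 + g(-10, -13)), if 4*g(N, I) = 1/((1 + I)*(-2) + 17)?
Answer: 2306257/164 ≈ 14063.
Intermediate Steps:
g(N, I) = 1/(4*(15 - 2*I)) (g(N, I) = 1/(4*((1 + I)*(-2) + 17)) = 1/(4*((-2 - 2*I) + 17)) = 1/(4*(15 - 2*I)))
89*(158 + g(-10, -13)) = 89*(158 - 1/(-60 + 8*(-13))) = 89*(158 - 1/(-60 - 104)) = 89*(158 - 1/(-164)) = 89*(158 - 1*(-1/164)) = 89*(158 + 1/164) = 89*(25913/164) = 2306257/164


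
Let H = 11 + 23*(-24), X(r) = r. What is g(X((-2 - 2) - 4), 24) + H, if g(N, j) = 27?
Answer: -514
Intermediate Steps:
H = -541 (H = 11 - 552 = -541)
g(X((-2 - 2) - 4), 24) + H = 27 - 541 = -514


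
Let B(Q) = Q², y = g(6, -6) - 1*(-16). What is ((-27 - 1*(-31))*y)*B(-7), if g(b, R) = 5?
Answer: 4116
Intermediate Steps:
y = 21 (y = 5 - 1*(-16) = 5 + 16 = 21)
((-27 - 1*(-31))*y)*B(-7) = ((-27 - 1*(-31))*21)*(-7)² = ((-27 + 31)*21)*49 = (4*21)*49 = 84*49 = 4116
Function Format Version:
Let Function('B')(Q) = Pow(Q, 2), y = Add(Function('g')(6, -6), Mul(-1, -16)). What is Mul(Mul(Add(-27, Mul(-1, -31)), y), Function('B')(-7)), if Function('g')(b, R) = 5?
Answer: 4116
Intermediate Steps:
y = 21 (y = Add(5, Mul(-1, -16)) = Add(5, 16) = 21)
Mul(Mul(Add(-27, Mul(-1, -31)), y), Function('B')(-7)) = Mul(Mul(Add(-27, Mul(-1, -31)), 21), Pow(-7, 2)) = Mul(Mul(Add(-27, 31), 21), 49) = Mul(Mul(4, 21), 49) = Mul(84, 49) = 4116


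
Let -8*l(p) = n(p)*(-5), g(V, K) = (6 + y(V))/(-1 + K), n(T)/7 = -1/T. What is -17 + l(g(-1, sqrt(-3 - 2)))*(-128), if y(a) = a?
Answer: -129 + 112*I*sqrt(5) ≈ -129.0 + 250.44*I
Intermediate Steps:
n(T) = -7/T (n(T) = 7*(-1/T) = -7/T)
g(V, K) = (6 + V)/(-1 + K)
l(p) = -35/(8*p) (l(p) = -(-7/p)*(-5)/8 = -35/(8*p))
-17 + l(g(-1, sqrt(-3 - 2)))*(-128) = -17 - 35*(-1 + sqrt(-3 - 2))/(6 - 1)/8*(-128) = -17 - (-7/8 + 7*I*sqrt(5)/8)*(-128) = -17 - 35*(-1/5 + I*sqrt(5)/5)/8*(-128) = -17 + (7/8 - 7*I*sqrt(5)/8)*(-128) = -17 + (-112 + 112*I*sqrt(5)) = -129 + 112*I*sqrt(5)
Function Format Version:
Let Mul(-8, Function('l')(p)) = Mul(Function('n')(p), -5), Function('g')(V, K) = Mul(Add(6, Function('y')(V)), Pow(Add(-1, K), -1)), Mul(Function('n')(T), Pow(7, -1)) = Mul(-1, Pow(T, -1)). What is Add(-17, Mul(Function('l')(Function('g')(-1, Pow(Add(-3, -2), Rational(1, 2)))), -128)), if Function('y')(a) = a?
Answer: Add(-129, Mul(112, I, Pow(5, Rational(1, 2)))) ≈ Add(-129.00, Mul(250.44, I))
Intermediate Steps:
Function('n')(T) = Mul(-7, Pow(T, -1)) (Function('n')(T) = Mul(7, Mul(-1, Pow(T, -1))) = Mul(-7, Pow(T, -1)))
Function('g')(V, K) = Mul(Pow(Add(-1, K), -1), Add(6, V)) (Function('g')(V, K) = Mul(Add(6, V), Pow(Add(-1, K), -1)) = Mul(Pow(Add(-1, K), -1), Add(6, V)))
Function('l')(p) = Mul(Rational(-35, 8), Pow(p, -1)) (Function('l')(p) = Mul(Rational(-1, 8), Mul(Mul(-7, Pow(p, -1)), -5)) = Mul(Rational(-1, 8), Mul(35, Pow(p, -1))) = Mul(Rational(-35, 8), Pow(p, -1)))
Add(-17, Mul(Function('l')(Function('g')(-1, Pow(Add(-3, -2), Rational(1, 2)))), -128)) = Add(-17, Mul(Mul(Rational(-35, 8), Pow(Mul(Pow(Add(-1, Pow(Add(-3, -2), Rational(1, 2))), -1), Add(6, -1)), -1)), -128)) = Add(-17, Mul(Mul(Rational(-35, 8), Pow(Mul(Pow(Add(-1, Pow(-5, Rational(1, 2))), -1), 5), -1)), -128)) = Add(-17, Mul(Mul(Rational(-35, 8), Pow(Mul(Pow(Add(-1, Mul(I, Pow(5, Rational(1, 2)))), -1), 5), -1)), -128)) = Add(-17, Mul(Mul(Rational(-35, 8), Pow(Mul(5, Pow(Add(-1, Mul(I, Pow(5, Rational(1, 2)))), -1)), -1)), -128)) = Add(-17, Mul(Mul(Rational(-35, 8), Add(Rational(-1, 5), Mul(Rational(1, 5), I, Pow(5, Rational(1, 2))))), -128)) = Add(-17, Mul(Add(Rational(7, 8), Mul(Rational(-7, 8), I, Pow(5, Rational(1, 2)))), -128)) = Add(-17, Add(-112, Mul(112, I, Pow(5, Rational(1, 2))))) = Add(-129, Mul(112, I, Pow(5, Rational(1, 2))))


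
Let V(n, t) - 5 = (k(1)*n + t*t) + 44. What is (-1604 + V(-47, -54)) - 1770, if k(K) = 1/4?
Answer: -1683/4 ≈ -420.75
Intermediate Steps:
k(K) = ¼
V(n, t) = 49 + t² + n/4 (V(n, t) = 5 + ((n/4 + t*t) + 44) = 5 + ((n/4 + t²) + 44) = 5 + ((t² + n/4) + 44) = 5 + (44 + t² + n/4) = 49 + t² + n/4)
(-1604 + V(-47, -54)) - 1770 = (-1604 + (49 + (-54)² + (¼)*(-47))) - 1770 = (-1604 + (49 + 2916 - 47/4)) - 1770 = (-1604 + 11813/4) - 1770 = 5397/4 - 1770 = -1683/4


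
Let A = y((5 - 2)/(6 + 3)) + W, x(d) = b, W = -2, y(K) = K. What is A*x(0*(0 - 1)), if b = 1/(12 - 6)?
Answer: -5/18 ≈ -0.27778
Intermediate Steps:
b = ⅙ (b = 1/6 = ⅙ ≈ 0.16667)
x(d) = ⅙
A = -5/3 (A = (5 - 2)/(6 + 3) - 2 = 3/9 - 2 = 3*(⅑) - 2 = ⅓ - 2 = -5/3 ≈ -1.6667)
A*x(0*(0 - 1)) = -5/3*⅙ = -5/18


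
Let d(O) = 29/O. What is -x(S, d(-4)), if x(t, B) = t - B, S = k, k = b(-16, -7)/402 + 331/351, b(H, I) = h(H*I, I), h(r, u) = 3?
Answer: -771403/94068 ≈ -8.2005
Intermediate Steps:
b(H, I) = 3
k = 44705/47034 (k = 3/402 + 331/351 = 3*(1/402) + 331*(1/351) = 1/134 + 331/351 = 44705/47034 ≈ 0.95048)
S = 44705/47034 ≈ 0.95048
-x(S, d(-4)) = -(44705/47034 - 29/(-4)) = -(44705/47034 - 29*(-1)/4) = -(44705/47034 - 1*(-29/4)) = -(44705/47034 + 29/4) = -1*771403/94068 = -771403/94068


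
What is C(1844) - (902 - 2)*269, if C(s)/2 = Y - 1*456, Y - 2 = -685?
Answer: -244378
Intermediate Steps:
Y = -683 (Y = 2 - 685 = -683)
C(s) = -2278 (C(s) = 2*(-683 - 1*456) = 2*(-683 - 456) = 2*(-1139) = -2278)
C(1844) - (902 - 2)*269 = -2278 - (902 - 2)*269 = -2278 - 900*269 = -2278 - 1*242100 = -2278 - 242100 = -244378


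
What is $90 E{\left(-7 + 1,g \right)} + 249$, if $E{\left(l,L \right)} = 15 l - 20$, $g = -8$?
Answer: $-9651$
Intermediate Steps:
$E{\left(l,L \right)} = -20 + 15 l$
$90 E{\left(-7 + 1,g \right)} + 249 = 90 \left(-20 + 15 \left(-7 + 1\right)\right) + 249 = 90 \left(-20 + 15 \left(-6\right)\right) + 249 = 90 \left(-20 - 90\right) + 249 = 90 \left(-110\right) + 249 = -9900 + 249 = -9651$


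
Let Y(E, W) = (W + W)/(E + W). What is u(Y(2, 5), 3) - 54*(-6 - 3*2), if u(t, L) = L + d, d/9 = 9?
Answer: 732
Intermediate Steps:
d = 81 (d = 9*9 = 81)
Y(E, W) = 2*W/(E + W) (Y(E, W) = (2*W)/(E + W) = 2*W/(E + W))
u(t, L) = 81 + L (u(t, L) = L + 81 = 81 + L)
u(Y(2, 5), 3) - 54*(-6 - 3*2) = (81 + 3) - 54*(-6 - 3*2) = 84 - 54*(-6 - 6) = 84 - 54*(-12) = 84 + 648 = 732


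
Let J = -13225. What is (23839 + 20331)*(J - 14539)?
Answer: -1226335880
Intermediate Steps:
(23839 + 20331)*(J - 14539) = (23839 + 20331)*(-13225 - 14539) = 44170*(-27764) = -1226335880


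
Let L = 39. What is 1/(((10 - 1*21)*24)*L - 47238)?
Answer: -1/57534 ≈ -1.7381e-5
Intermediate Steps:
1/(((10 - 1*21)*24)*L - 47238) = 1/(((10 - 1*21)*24)*39 - 47238) = 1/(((10 - 21)*24)*39 - 47238) = 1/(-11*24*39 - 47238) = 1/(-264*39 - 47238) = 1/(-10296 - 47238) = 1/(-57534) = -1/57534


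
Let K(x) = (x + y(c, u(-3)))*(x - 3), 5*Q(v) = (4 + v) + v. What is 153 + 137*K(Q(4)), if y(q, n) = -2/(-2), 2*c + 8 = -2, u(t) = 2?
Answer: -3162/25 ≈ -126.48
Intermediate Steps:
c = -5 (c = -4 + (½)*(-2) = -4 - 1 = -5)
Q(v) = ⅘ + 2*v/5 (Q(v) = ((4 + v) + v)/5 = (4 + 2*v)/5 = ⅘ + 2*v/5)
y(q, n) = 1 (y(q, n) = -2*(-½) = 1)
K(x) = (1 + x)*(-3 + x) (K(x) = (x + 1)*(x - 3) = (1 + x)*(-3 + x))
153 + 137*K(Q(4)) = 153 + 137*(-3 + (⅘ + (⅖)*4)² - 2*(⅘ + (⅖)*4)) = 153 + 137*(-3 + (⅘ + 8/5)² - 2*(⅘ + 8/5)) = 153 + 137*(-3 + (12/5)² - 2*12/5) = 153 + 137*(-3 + 144/25 - 24/5) = 153 + 137*(-51/25) = 153 - 6987/25 = -3162/25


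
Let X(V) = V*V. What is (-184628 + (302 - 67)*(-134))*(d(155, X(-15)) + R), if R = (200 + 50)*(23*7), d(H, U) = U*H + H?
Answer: -16269363040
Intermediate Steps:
X(V) = V²
d(H, U) = H + H*U (d(H, U) = H*U + H = H + H*U)
R = 40250 (R = 250*161 = 40250)
(-184628 + (302 - 67)*(-134))*(d(155, X(-15)) + R) = (-184628 + (302 - 67)*(-134))*(155*(1 + (-15)²) + 40250) = (-184628 + 235*(-134))*(155*(1 + 225) + 40250) = (-184628 - 31490)*(155*226 + 40250) = -216118*(35030 + 40250) = -216118*75280 = -16269363040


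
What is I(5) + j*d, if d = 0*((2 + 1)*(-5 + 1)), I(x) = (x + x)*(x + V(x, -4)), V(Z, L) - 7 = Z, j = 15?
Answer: 170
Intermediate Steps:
V(Z, L) = 7 + Z
I(x) = 2*x*(7 + 2*x) (I(x) = (x + x)*(x + (7 + x)) = (2*x)*(7 + 2*x) = 2*x*(7 + 2*x))
d = 0 (d = 0*(3*(-4)) = 0*(-12) = 0)
I(5) + j*d = 2*5*(7 + 2*5) + 15*0 = 2*5*(7 + 10) + 0 = 2*5*17 + 0 = 170 + 0 = 170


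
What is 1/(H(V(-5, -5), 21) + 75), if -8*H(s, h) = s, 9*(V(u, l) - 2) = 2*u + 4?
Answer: 6/449 ≈ 0.013363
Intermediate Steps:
V(u, l) = 22/9 + 2*u/9 (V(u, l) = 2 + (2*u + 4)/9 = 2 + (4 + 2*u)/9 = 2 + (4/9 + 2*u/9) = 22/9 + 2*u/9)
H(s, h) = -s/8
1/(H(V(-5, -5), 21) + 75) = 1/(-(22/9 + (2/9)*(-5))/8 + 75) = 1/(-(22/9 - 10/9)/8 + 75) = 1/(-⅛*4/3 + 75) = 1/(-⅙ + 75) = 1/(449/6) = 6/449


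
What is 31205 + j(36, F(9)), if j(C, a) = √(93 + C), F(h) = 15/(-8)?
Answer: 31205 + √129 ≈ 31216.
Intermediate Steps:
F(h) = -15/8 (F(h) = 15*(-⅛) = -15/8)
31205 + j(36, F(9)) = 31205 + √(93 + 36) = 31205 + √129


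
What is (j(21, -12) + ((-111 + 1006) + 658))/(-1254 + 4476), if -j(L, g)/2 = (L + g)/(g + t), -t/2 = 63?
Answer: 17861/37053 ≈ 0.48204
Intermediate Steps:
t = -126 (t = -2*63 = -126)
j(L, g) = -2*(L + g)/(-126 + g) (j(L, g) = -2*(L + g)/(g - 126) = -2*(L + g)/(-126 + g))
(j(21, -12) + ((-111 + 1006) + 658))/(-1254 + 4476) = (2*(-1*21 - 1*(-12))/(-126 - 12) + ((-111 + 1006) + 658))/(-1254 + 4476) = (2*(-21 + 12)/(-138) + (895 + 658))/3222 = (2*(-1/138)*(-9) + 1553)*(1/3222) = (3/23 + 1553)*(1/3222) = (35722/23)*(1/3222) = 17861/37053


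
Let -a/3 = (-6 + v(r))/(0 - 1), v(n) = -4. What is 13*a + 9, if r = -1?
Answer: -381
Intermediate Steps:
a = -30 (a = -3*(-6 - 4)/(0 - 1) = -(-30)/(-1) = -(-30)*(-1) = -3*10 = -30)
13*a + 9 = 13*(-30) + 9 = -390 + 9 = -381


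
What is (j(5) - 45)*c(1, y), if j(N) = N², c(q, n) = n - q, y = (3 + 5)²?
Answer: -1260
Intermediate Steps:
y = 64 (y = 8² = 64)
(j(5) - 45)*c(1, y) = (5² - 45)*(64 - 1*1) = (25 - 45)*(64 - 1) = -20*63 = -1260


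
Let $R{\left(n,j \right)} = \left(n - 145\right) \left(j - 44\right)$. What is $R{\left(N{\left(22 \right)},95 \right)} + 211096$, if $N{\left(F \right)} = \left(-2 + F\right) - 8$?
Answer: $204313$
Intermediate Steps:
$N{\left(F \right)} = -10 + F$
$R{\left(n,j \right)} = \left(-145 + n\right) \left(-44 + j\right)$
$R{\left(N{\left(22 \right)},95 \right)} + 211096 = \left(6380 - 13775 - 44 \left(-10 + 22\right) + 95 \left(-10 + 22\right)\right) + 211096 = \left(6380 - 13775 - 528 + 95 \cdot 12\right) + 211096 = \left(6380 - 13775 - 528 + 1140\right) + 211096 = -6783 + 211096 = 204313$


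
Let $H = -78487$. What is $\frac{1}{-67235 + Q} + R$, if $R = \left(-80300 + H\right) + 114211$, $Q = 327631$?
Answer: $- \frac{11607412095}{260396} \approx -44576.0$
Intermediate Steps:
$R = -44576$ ($R = \left(-80300 - 78487\right) + 114211 = -158787 + 114211 = -44576$)
$\frac{1}{-67235 + Q} + R = \frac{1}{-67235 + 327631} - 44576 = \frac{1}{260396} - 44576 = - \frac{11607412095}{260396}$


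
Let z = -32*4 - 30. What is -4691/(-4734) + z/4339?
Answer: 19606277/20540826 ≈ 0.95450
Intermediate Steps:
z = -158 (z = -128 - 30 = -158)
-4691/(-4734) + z/4339 = -4691/(-4734) - 158/4339 = -4691*(-1/4734) - 158*1/4339 = 4691/4734 - 158/4339 = 19606277/20540826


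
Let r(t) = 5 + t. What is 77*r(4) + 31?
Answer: 724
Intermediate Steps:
77*r(4) + 31 = 77*(5 + 4) + 31 = 77*9 + 31 = 693 + 31 = 724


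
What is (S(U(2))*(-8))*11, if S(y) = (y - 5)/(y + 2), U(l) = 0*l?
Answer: 220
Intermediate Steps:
U(l) = 0
S(y) = (-5 + y)/(2 + y)
(S(U(2))*(-8))*11 = (((-5 + 0)/(2 + 0))*(-8))*11 = ((-5/2)*(-8))*11 = (((1/2)*(-5))*(-8))*11 = -5/2*(-8)*11 = 20*11 = 220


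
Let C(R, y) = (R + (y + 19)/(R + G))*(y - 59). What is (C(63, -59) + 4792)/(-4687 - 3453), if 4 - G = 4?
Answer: 80863/256410 ≈ 0.31537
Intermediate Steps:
G = 0 (G = 4 - 1*4 = 4 - 4 = 0)
C(R, y) = (-59 + y)*(R + (19 + y)/R) (C(R, y) = (R + (y + 19)/(R + 0))*(y - 59) = (R + (19 + y)/R)*(-59 + y) = (-59 + y)*(R + (19 + y)/R))
(C(63, -59) + 4792)/(-4687 - 3453) = ((-1121 + (-59)² - 59*63² - 40*(-59) - 59*63²)/63 + 4792)/(-4687 - 3453) = ((-1121 + 3481 - 59*3969 + 2360 - 59*3969)/63 + 4792)/(-8140) = ((-1121 + 3481 - 234171 + 2360 - 234171)/63 + 4792)*(-1/8140) = ((1/63)*(-463622) + 4792)*(-1/8140) = (-463622/63 + 4792)*(-1/8140) = -161726/63*(-1/8140) = 80863/256410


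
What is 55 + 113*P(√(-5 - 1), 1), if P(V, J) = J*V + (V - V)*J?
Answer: 55 + 113*I*√6 ≈ 55.0 + 276.79*I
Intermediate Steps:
P(V, J) = J*V (P(V, J) = J*V + 0*J = J*V + 0 = J*V)
55 + 113*P(√(-5 - 1), 1) = 55 + 113*(1*√(-5 - 1)) = 55 + 113*(1*√(-6)) = 55 + 113*(1*(I*√6)) = 55 + 113*(I*√6) = 55 + 113*I*√6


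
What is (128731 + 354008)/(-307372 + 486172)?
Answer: 160913/59600 ≈ 2.6999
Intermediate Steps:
(128731 + 354008)/(-307372 + 486172) = 482739/178800 = 482739*(1/178800) = 160913/59600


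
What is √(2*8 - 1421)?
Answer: I*√1405 ≈ 37.483*I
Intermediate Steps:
√(2*8 - 1421) = √(16 - 1421) = √(-1405) = I*√1405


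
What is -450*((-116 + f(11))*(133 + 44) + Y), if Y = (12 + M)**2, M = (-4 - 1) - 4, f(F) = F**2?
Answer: -402300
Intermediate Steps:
M = -9 (M = -5 - 4 = -9)
Y = 9 (Y = (12 - 9)**2 = 3**2 = 9)
-450*((-116 + f(11))*(133 + 44) + Y) = -450*((-116 + 11**2)*(133 + 44) + 9) = -450*((-116 + 121)*177 + 9) = -450*(5*177 + 9) = -450*(885 + 9) = -450*894 = -402300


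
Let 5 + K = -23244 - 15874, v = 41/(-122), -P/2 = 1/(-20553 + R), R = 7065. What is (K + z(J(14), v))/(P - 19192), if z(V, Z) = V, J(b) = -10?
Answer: 263912952/129430847 ≈ 2.0390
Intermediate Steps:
P = 1/6744 (P = -2/(-20553 + 7065) = -2/(-13488) = -2*(-1/13488) = 1/6744 ≈ 0.00014828)
v = -41/122 (v = 41*(-1/122) = -41/122 ≈ -0.33607)
K = -39123 (K = -5 + (-23244 - 15874) = -5 - 39118 = -39123)
(K + z(J(14), v))/(P - 19192) = (-39123 - 10)/(1/6744 - 19192) = -39133/(-129430847/6744) = -39133*(-6744/129430847) = 263912952/129430847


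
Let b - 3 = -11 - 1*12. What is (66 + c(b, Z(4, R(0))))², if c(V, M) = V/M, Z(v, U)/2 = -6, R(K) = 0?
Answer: 41209/9 ≈ 4578.8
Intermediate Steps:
Z(v, U) = -12 (Z(v, U) = 2*(-6) = -12)
b = -20 (b = 3 + (-11 - 1*12) = 3 + (-11 - 12) = 3 - 23 = -20)
(66 + c(b, Z(4, R(0))))² = (66 - 20/(-12))² = (66 - 20*(-1/12))² = (66 + 5/3)² = (203/3)² = 41209/9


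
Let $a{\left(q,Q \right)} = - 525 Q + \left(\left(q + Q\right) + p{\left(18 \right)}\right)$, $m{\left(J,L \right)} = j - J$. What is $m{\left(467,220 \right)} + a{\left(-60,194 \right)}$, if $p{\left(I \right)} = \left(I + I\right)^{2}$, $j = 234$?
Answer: $-100653$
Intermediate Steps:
$p{\left(I \right)} = 4 I^{2}$ ($p{\left(I \right)} = \left(2 I\right)^{2} = 4 I^{2}$)
$m{\left(J,L \right)} = 234 - J$
$a{\left(q,Q \right)} = 1296 + q - 524 Q$ ($a{\left(q,Q \right)} = - 525 Q + \left(\left(q + Q\right) + 4 \cdot 18^{2}\right) = - 525 Q + \left(\left(Q + q\right) + 4 \cdot 324\right) = - 525 Q + \left(\left(Q + q\right) + 1296\right) = - 525 Q + \left(1296 + Q + q\right) = 1296 + q - 524 Q$)
$m{\left(467,220 \right)} + a{\left(-60,194 \right)} = \left(234 - 467\right) - 100420 = -233 - 100420 = -100653$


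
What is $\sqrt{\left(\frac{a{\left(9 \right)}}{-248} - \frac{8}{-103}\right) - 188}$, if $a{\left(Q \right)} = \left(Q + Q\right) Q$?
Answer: $\frac{i \sqrt{7690298991}}{6386} \approx 13.732 i$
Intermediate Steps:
$a{\left(Q \right)} = 2 Q^{2}$ ($a{\left(Q \right)} = 2 Q Q = 2 Q^{2}$)
$\sqrt{\left(\frac{a{\left(9 \right)}}{-248} - \frac{8}{-103}\right) - 188} = \sqrt{\left(\frac{2 \cdot 9^{2}}{-248} - \frac{8}{-103}\right) - 188} = \sqrt{\left(2 \cdot 81 \left(- \frac{1}{248}\right) - - \frac{8}{103}\right) - 188} = \sqrt{\left(162 \left(- \frac{1}{248}\right) + \frac{8}{103}\right) - 188} = \sqrt{\left(- \frac{81}{124} + \frac{8}{103}\right) - 188} = \sqrt{- \frac{7351}{12772} - 188} = \sqrt{- \frac{2408487}{12772}} = \frac{i \sqrt{7690298991}}{6386}$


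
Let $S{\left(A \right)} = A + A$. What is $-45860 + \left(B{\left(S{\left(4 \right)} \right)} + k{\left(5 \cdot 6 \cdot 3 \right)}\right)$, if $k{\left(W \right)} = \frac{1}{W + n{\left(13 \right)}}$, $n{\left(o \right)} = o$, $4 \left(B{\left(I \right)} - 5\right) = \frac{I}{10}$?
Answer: $- \frac{23615217}{515} \approx -45855.0$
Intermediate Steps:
$S{\left(A \right)} = 2 A$
$B{\left(I \right)} = 5 + \frac{I}{40}$ ($B{\left(I \right)} = 5 + \frac{I \frac{1}{10}}{4} = 5 + \frac{\frac{1}{10} I}{4} = 5 + \frac{I}{40}$)
$k{\left(W \right)} = \frac{1}{13 + W}$ ($k{\left(W \right)} = \frac{1}{W + 13} = \frac{1}{13 + W}$)
$-45860 + \left(B{\left(S{\left(4 \right)} \right)} + k{\left(5 \cdot 6 \cdot 3 \right)}\right) = -45860 + \left(\left(5 + \frac{2 \cdot 4}{40}\right) + \frac{1}{13 + 5 \cdot 6 \cdot 3}\right) = -45860 + \left(\left(5 + \frac{1}{40} \cdot 8\right) + \frac{1}{13 + 30 \cdot 3}\right) = -45860 + \left(\left(5 + \frac{1}{5}\right) + \frac{1}{13 + 90}\right) = -45860 + \left(\frac{26}{5} + \frac{1}{103}\right) = -45860 + \frac{2683}{515} = - \frac{23615217}{515}$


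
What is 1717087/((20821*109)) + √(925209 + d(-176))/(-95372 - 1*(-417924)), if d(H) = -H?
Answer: 1717087/2269489 + √925385/322552 ≈ 0.75958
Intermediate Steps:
1717087/((20821*109)) + √(925209 + d(-176))/(-95372 - 1*(-417924)) = 1717087/((20821*109)) + √(925209 - 1*(-176))/(-95372 - 1*(-417924)) = 1717087/2269489 + √(925209 + 176)/(-95372 + 417924) = 1717087*(1/2269489) + √925385/322552 = 1717087/2269489 + √925385*(1/322552) = 1717087/2269489 + √925385/322552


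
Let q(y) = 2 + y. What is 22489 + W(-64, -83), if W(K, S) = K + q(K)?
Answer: 22363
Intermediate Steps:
W(K, S) = 2 + 2*K (W(K, S) = K + (2 + K) = 2 + 2*K)
22489 + W(-64, -83) = 22489 + (2 + 2*(-64)) = 22489 + (2 - 128) = 22489 - 126 = 22363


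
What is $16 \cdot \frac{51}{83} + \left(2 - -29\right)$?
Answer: $\frac{3389}{83} \approx 40.831$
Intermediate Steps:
$16 \cdot \frac{51}{83} + \left(2 - -29\right) = 16 \cdot 51 \cdot \frac{1}{83} + \left(2 + 29\right) = 16 \cdot \frac{51}{83} + 31 = \frac{816}{83} + 31 = \frac{3389}{83}$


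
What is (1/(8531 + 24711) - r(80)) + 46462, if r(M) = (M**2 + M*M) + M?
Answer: 1116332845/33242 ≈ 33582.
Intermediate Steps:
r(M) = M + 2*M**2 (r(M) = (M**2 + M**2) + M = 2*M**2 + M = M + 2*M**2)
(1/(8531 + 24711) - r(80)) + 46462 = (1/(8531 + 24711) - 80*(1 + 2*80)) + 46462 = (1/33242 - 80*(1 + 160)) + 46462 = (1/33242 - 80*161) + 46462 = (1/33242 - 1*12880) + 46462 = (1/33242 - 12880) + 46462 = -428156959/33242 + 46462 = 1116332845/33242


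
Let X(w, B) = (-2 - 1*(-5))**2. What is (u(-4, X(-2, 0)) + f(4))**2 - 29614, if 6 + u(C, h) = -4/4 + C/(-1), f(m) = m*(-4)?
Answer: -29253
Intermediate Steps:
f(m) = -4*m
X(w, B) = 9 (X(w, B) = (-2 + 5)**2 = 3**2 = 9)
u(C, h) = -7 - C (u(C, h) = -6 + (-4/4 + C/(-1)) = -6 + (-4*1/4 + C*(-1)) = -6 + (-1 - C) = -7 - C)
(u(-4, X(-2, 0)) + f(4))**2 - 29614 = ((-7 - 1*(-4)) - 4*4)**2 - 29614 = ((-7 + 4) - 16)**2 - 29614 = (-3 - 16)**2 - 29614 = (-19)**2 - 29614 = 361 - 29614 = -29253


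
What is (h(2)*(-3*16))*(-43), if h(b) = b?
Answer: 4128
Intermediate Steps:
(h(2)*(-3*16))*(-43) = (2*(-3*16))*(-43) = (2*(-48))*(-43) = -96*(-43) = 4128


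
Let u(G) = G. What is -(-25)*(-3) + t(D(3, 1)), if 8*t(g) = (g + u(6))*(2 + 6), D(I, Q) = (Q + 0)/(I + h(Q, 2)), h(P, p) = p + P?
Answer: -413/6 ≈ -68.833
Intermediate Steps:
h(P, p) = P + p
D(I, Q) = Q/(2 + I + Q) (D(I, Q) = (Q + 0)/(I + (Q + 2)) = Q/(I + (2 + Q)) = Q/(2 + I + Q))
t(g) = 6 + g (t(g) = ((g + 6)*(2 + 6))/8 = ((6 + g)*8)/8 = (48 + 8*g)/8 = 6 + g)
-(-25)*(-3) + t(D(3, 1)) = -(-25)*(-3) + (6 + 1/(2 + 3 + 1)) = -5*15 + (6 + 1/6) = -75 + (6 + 1*(⅙)) = -75 + (6 + ⅙) = -75 + 37/6 = -413/6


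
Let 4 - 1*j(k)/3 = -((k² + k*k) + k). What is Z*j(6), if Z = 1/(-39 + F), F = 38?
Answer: -246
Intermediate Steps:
Z = -1 (Z = 1/(-39 + 38) = 1/(-1) = -1)
j(k) = 12 + 3*k + 6*k² (j(k) = 12 - (-3)*((k² + k*k) + k) = 12 - (-3)*((k² + k²) + k) = 12 - (-3)*(2*k² + k) = 12 - (-3)*(k + 2*k²) = 12 - 3*(-k - 2*k²) = 12 + (3*k + 6*k²) = 12 + 3*k + 6*k²)
Z*j(6) = -(12 + 3*6 + 6*6²) = -(12 + 18 + 6*36) = -(12 + 18 + 216) = -1*246 = -246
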